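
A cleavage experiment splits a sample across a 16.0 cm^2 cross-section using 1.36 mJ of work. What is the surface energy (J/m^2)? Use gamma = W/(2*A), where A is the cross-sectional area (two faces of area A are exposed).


Convert: A = 16.0 cm^2 = 0.0016 m^2, W = 1.36 mJ = 0.00136 J
Cleaving exposes two faces of area A, so total new surface = 2*A and gamma = W / (2*A)
gamma = 0.00136 / (2 * 0.0016)
gamma = 0.425 J/m^2

0.425


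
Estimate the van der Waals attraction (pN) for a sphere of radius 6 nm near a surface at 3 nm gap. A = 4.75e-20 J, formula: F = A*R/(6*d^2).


Convert to SI: R = 6 nm = 6e-09 m, d = 3 nm = 3e-09 m
F = A * R / (6 * d^2)
F = 4.75e-20 * 6e-09 / (6 * (3e-09)^2)
F = 5.27778e-12 N = 5.278 pN

5.278


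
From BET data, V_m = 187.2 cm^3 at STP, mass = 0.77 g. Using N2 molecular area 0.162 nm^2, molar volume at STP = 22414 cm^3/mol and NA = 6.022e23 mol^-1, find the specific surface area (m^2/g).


Number of moles in monolayer = V_m / 22414 = 187.2 / 22414 = 0.00835192
Number of molecules = moles * NA = 0.00835192 * 6.022e23
SA = molecules * sigma / mass
SA = (187.2 / 22414) * 6.022e23 * 0.162e-18 / 0.77
SA = 1058.2 m^2/g

1058.2


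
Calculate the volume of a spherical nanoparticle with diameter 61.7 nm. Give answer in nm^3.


Radius r = 61.7/2 = 30.85 nm
Volume V = (4/3) * pi * r^3
V = (4/3) * pi * (30.85)^3
V = 122985.56 nm^3

122985.56


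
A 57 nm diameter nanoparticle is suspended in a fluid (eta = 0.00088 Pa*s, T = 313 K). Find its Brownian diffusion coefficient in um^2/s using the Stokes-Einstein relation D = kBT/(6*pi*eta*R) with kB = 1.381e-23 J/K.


Radius R = 57/2 = 28.5 nm = 2.85e-08 m
D = kB*T / (6*pi*eta*R)
D = 1.381e-23 * 313 / (6 * pi * 0.00088 * 2.85e-08)
D = 9.14343e-12 m^2/s = 9.143 um^2/s

9.143


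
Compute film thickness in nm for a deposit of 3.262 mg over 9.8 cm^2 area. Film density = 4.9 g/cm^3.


Convert: m = 3.262 mg = 3.2620e-06 kg, A = 9.8 cm^2 = 9.8000e-04 m^2, rho = 4.9 g/cm^3 = 4900 kg/m^3
t = m / (A * rho)
t = 3.2620e-06 / (9.8000e-04 * 4900)
t = 6.7930e-07 m = 679.3 nm

679.3


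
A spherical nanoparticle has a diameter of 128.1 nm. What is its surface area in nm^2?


Radius r = 128.1/2 = 64.05 nm
Surface area SA = 4 * pi * r^2
SA = 4 * pi * (64.05)^2
SA = 51552.31 nm^2

51552.31


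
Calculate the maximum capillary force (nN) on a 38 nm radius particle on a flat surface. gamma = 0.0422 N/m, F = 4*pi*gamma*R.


Convert radius: R = 38 nm = 3.8e-08 m
F = 4 * pi * gamma * R
F = 4 * pi * 0.0422 * 3.8e-08
F = 2.01514e-08 N = 20.1514 nN

20.1514


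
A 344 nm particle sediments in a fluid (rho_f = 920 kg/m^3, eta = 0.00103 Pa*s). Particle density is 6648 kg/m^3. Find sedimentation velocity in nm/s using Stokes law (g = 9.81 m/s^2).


Radius R = 344/2 nm = 1.72e-07 m
Density difference = 6648 - 920 = 5728 kg/m^3
v = 2 * R^2 * (rho_p - rho_f) * g / (9 * eta)
v = 2 * (1.72e-07)^2 * 5728 * 9.81 / (9 * 0.00103)
v = 3.58657e-07 m/s = 358.6569 nm/s

358.6569


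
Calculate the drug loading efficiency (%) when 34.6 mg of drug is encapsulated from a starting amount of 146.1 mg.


Drug loading efficiency = (drug loaded / drug initial) * 100
DLE = 34.6 / 146.1 * 100
DLE = 0.2368 * 100
DLE = 23.68%

23.68


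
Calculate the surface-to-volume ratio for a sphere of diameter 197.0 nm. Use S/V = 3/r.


Radius r = 197.0/2 = 98.5 nm
S/V = 3 / r = 3 / 98.5
S/V = 0.0305 nm^-1

0.0305


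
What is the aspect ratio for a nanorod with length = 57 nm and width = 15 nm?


Aspect ratio AR = length / diameter
AR = 57 / 15
AR = 3.8

3.8


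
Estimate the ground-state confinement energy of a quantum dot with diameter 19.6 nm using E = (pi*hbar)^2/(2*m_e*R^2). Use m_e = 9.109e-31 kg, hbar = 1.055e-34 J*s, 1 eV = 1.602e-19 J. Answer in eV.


Radius R = 19.6/2 = 9.8 nm = 9.8e-09 m
E = (pi * 1.055e-34)^2 / (2 * 9.109e-31 * (9.8e-09)^2)
E(J) = 6.27844e-22
E = E(J) / 1.602e-19 = 0.0039 eV

0.0039


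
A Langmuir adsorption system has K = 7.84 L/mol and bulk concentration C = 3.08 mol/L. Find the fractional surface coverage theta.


Langmuir isotherm: theta = K*C / (1 + K*C)
K*C = 7.84 * 3.08 = 24.1472
theta = 24.1472 / (1 + 24.1472) = 24.1472 / 25.1472
theta = 0.9602

0.9602


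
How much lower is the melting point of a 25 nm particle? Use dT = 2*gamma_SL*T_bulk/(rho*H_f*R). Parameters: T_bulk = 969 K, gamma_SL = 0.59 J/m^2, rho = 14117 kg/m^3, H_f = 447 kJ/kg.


Radius R = 25/2 = 12.5 nm = 1.25e-08 m
Convert H_f = 447 kJ/kg = 447000 J/kg
dT = 2 * gamma_SL * T_bulk / (rho * H_f * R)
dT = 2 * 0.59 * 969 / (14117 * 447000 * 1.25e-08)
dT = 14.5 K

14.5


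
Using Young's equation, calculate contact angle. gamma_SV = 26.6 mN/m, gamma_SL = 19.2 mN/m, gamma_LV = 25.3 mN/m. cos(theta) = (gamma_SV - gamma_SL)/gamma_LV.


cos(theta) = (gamma_SV - gamma_SL) / gamma_LV
cos(theta) = (26.6 - 19.2) / 25.3
cos(theta) = 0.29249
theta = arccos(0.29249) = 72.99 degrees

72.99


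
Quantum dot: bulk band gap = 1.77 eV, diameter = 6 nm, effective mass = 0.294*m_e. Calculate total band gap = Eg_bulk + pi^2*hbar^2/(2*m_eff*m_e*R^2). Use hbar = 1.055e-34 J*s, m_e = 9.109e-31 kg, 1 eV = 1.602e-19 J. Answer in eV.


Radius R = 6/2 nm = 3e-09 m
Confinement energy dE = pi^2 * hbar^2 / (2 * m_eff * m_e * R^2)
dE = pi^2 * (1.055e-34)^2 / (2 * 0.294 * 9.109e-31 * (3e-09)^2) J, divided by 1.602e-19 J/eV
dE = 0.1422 eV
Total band gap = E_g(bulk) + dE = 1.77 + 0.1422 = 1.9122 eV

1.9122


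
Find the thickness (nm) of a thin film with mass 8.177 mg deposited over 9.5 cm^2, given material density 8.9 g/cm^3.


Convert: m = 8.177 mg = 8.1770e-06 kg, A = 9.5 cm^2 = 9.5000e-04 m^2, rho = 8.9 g/cm^3 = 8900 kg/m^3
t = m / (A * rho)
t = 8.1770e-06 / (9.5000e-04 * 8900)
t = 9.6712e-07 m = 967.1 nm

967.1


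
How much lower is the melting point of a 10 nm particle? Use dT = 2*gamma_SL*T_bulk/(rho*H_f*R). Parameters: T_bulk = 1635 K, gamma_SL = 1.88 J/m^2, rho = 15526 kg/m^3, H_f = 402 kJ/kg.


Radius R = 10/2 = 5 nm = 5e-09 m
Convert H_f = 402 kJ/kg = 402000 J/kg
dT = 2 * gamma_SL * T_bulk / (rho * H_f * R)
dT = 2 * 1.88 * 1635 / (15526 * 402000 * 5e-09)
dT = 197.0 K

197.0


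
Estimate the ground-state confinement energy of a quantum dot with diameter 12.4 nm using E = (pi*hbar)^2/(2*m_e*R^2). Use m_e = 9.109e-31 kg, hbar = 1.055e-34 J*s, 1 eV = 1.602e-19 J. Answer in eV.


Radius R = 12.4/2 = 6.2 nm = 6.2e-09 m
E = (pi * 1.055e-34)^2 / (2 * 9.109e-31 * (6.2e-09)^2)
E(J) = 1.56863e-21
E = E(J) / 1.602e-19 = 0.0098 eV

0.0098


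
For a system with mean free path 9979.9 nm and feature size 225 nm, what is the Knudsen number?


Knudsen number Kn = lambda / L
Kn = 9979.9 / 225
Kn = 44.3551

44.3551


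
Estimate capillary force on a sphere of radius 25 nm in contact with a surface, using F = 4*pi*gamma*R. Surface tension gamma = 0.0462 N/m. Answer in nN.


Convert radius: R = 25 nm = 2.5e-08 m
F = 4 * pi * gamma * R
F = 4 * pi * 0.0462 * 2.5e-08
F = 1.45142e-08 N = 14.5142 nN

14.5142


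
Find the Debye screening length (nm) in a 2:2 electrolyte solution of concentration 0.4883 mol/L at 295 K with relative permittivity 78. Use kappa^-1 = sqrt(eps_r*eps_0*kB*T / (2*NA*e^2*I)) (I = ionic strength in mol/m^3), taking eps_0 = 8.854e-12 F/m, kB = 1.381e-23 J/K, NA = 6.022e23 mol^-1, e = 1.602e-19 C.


Ionic strength I = 0.4883 * 2^2 * 1000 = 1953.2 mol/m^3
kappa^-1 = sqrt(78 * 8.854e-12 * 1.381e-23 * 295 / (2 * 6.022e23 * (1.602e-19)^2 * 1953.2))
kappa^-1 = 0.216 nm

0.216


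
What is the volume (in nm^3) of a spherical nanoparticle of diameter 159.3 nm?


Radius r = 159.3/2 = 79.65 nm
Volume V = (4/3) * pi * r^3
V = (4/3) * pi * (79.65)^3
V = 2116634.89 nm^3

2116634.89


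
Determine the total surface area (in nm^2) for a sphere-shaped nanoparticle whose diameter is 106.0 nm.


Radius r = 106.0/2 = 53 nm
Surface area SA = 4 * pi * r^2
SA = 4 * pi * (53)^2
SA = 35298.94 nm^2

35298.94


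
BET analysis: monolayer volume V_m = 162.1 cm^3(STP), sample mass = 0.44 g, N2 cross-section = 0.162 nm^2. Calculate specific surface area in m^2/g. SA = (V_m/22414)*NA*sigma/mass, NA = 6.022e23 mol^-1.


Number of moles in monolayer = V_m / 22414 = 162.1 / 22414 = 0.00723209
Number of molecules = moles * NA = 0.00723209 * 6.022e23
SA = molecules * sigma / mass
SA = (162.1 / 22414) * 6.022e23 * 0.162e-18 / 0.44
SA = 1603.5 m^2/g

1603.5


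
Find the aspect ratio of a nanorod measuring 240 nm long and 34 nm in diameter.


Aspect ratio AR = length / diameter
AR = 240 / 34
AR = 7.06

7.06


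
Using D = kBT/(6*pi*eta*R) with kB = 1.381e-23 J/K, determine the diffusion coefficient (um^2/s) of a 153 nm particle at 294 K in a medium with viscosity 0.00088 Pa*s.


Radius R = 153/2 = 76.5 nm = 7.65e-08 m
D = kB*T / (6*pi*eta*R)
D = 1.381e-23 * 294 / (6 * pi * 0.00088 * 7.65e-08)
D = 3.1996e-12 m^2/s = 3.2 um^2/s

3.2


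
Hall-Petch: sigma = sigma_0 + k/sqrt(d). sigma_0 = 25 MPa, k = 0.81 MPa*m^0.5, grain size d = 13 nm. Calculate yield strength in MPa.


d = 13 nm = 1.3e-08 m
sqrt(d) = 0.0001140175
Hall-Petch contribution = k / sqrt(d) = 0.81 / 0.0001140175 = 7104.2 MPa
sigma = sigma_0 + k/sqrt(d) = 25 + 7104.2 = 7129.2 MPa

7129.2


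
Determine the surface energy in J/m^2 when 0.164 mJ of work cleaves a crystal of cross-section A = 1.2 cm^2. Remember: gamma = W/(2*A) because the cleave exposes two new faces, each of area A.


Convert: A = 1.2 cm^2 = 0.00012 m^2, W = 0.164 mJ = 0.000164 J
Cleaving exposes two faces of area A, so total new surface = 2*A and gamma = W / (2*A)
gamma = 0.000164 / (2 * 0.00012)
gamma = 0.683 J/m^2

0.683


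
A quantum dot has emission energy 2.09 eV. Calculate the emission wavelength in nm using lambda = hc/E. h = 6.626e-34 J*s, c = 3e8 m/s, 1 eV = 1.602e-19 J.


Convert energy: E = 2.09 eV = 2.09 * 1.602e-19 = 3.34818e-19 J
lambda = h*c / E = 6.626e-34 * 3e8 / 3.34818e-19
lambda = 5.93696e-07 m = 593.7 nm

593.7


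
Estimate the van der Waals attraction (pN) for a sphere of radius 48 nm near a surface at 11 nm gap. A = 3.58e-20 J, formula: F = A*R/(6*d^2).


Convert to SI: R = 48 nm = 4.8e-08 m, d = 11 nm = 1.1e-08 m
F = A * R / (6 * d^2)
F = 3.58e-20 * 4.8e-08 / (6 * (1.1e-08)^2)
F = 2.36694e-12 N = 2.367 pN

2.367


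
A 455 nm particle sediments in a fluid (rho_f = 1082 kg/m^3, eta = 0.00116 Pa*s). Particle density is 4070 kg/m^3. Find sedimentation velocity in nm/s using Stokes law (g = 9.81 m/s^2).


Radius R = 455/2 nm = 2.275e-07 m
Density difference = 4070 - 1082 = 2988 kg/m^3
v = 2 * R^2 * (rho_p - rho_f) * g / (9 * eta)
v = 2 * (2.275e-07)^2 * 2988 * 9.81 / (9 * 0.00116)
v = 2.90631e-07 m/s = 290.631 nm/s

290.631


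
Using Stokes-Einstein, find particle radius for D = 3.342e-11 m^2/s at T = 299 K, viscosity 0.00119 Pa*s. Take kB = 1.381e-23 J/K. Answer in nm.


Stokes-Einstein: R = kB*T / (6*pi*eta*D)
R = 1.381e-23 * 299 / (6 * pi * 0.00119 * 3.342e-11)
R = 5.50821e-09 m = 5.51 nm

5.51


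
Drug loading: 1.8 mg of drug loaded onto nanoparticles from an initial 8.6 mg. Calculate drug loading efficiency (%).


Drug loading efficiency = (drug loaded / drug initial) * 100
DLE = 1.8 / 8.6 * 100
DLE = 0.2093 * 100
DLE = 20.93%

20.93


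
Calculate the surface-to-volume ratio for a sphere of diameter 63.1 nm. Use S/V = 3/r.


Radius r = 63.1/2 = 31.55 nm
S/V = 3 / r = 3 / 31.55
S/V = 0.0951 nm^-1

0.0951


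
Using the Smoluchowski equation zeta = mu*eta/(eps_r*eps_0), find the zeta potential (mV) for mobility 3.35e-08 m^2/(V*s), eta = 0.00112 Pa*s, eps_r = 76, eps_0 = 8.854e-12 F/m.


Smoluchowski equation: zeta = mu * eta / (eps_r * eps_0)
zeta = 3.35e-08 * 0.00112 / (76 * 8.854e-12)
zeta = 0.055758 V = 55.76 mV

55.76


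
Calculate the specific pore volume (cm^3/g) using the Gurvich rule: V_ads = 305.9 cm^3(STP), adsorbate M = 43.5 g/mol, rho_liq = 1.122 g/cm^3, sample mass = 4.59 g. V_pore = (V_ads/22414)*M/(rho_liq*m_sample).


Moles adsorbed n = V_ads / 22414 = 305.9 / 22414 = 1.364772e-02 mol
Liquid volume V_liq = n * M / rho_liq = 1.364772e-02 * 43.5 / 1.122 = 0.52912 cm^3
Specific pore volume V_pore = V_liq / m_sample = 0.52912 / 4.59
V_pore = 0.1153 cm^3/g

0.1153


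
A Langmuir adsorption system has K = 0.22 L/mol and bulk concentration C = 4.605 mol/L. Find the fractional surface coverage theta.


Langmuir isotherm: theta = K*C / (1 + K*C)
K*C = 0.22 * 4.605 = 1.0131
theta = 1.0131 / (1 + 1.0131) = 1.0131 / 2.0131
theta = 0.5033

0.5033


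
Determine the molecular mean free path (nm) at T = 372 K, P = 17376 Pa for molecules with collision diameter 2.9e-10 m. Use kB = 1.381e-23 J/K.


Mean free path: lambda = kB*T / (sqrt(2) * pi * d^2 * P)
lambda = 1.381e-23 * 372 / (sqrt(2) * pi * (2.9e-10)^2 * 17376)
lambda = 7.91272e-07 m
lambda = 791.27 nm

791.27


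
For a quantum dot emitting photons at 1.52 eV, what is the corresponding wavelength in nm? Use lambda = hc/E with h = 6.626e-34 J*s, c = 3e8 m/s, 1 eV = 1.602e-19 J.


Convert energy: E = 1.52 eV = 1.52 * 1.602e-19 = 2.43504e-19 J
lambda = h*c / E = 6.626e-34 * 3e8 / 2.43504e-19
lambda = 8.16332e-07 m = 816.3 nm

816.3


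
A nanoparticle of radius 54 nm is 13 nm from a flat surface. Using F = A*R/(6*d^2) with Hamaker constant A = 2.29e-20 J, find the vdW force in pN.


Convert to SI: R = 54 nm = 5.4e-08 m, d = 13 nm = 1.3e-08 m
F = A * R / (6 * d^2)
F = 2.29e-20 * 5.4e-08 / (6 * (1.3e-08)^2)
F = 1.21953e-12 N = 1.22 pN

1.22


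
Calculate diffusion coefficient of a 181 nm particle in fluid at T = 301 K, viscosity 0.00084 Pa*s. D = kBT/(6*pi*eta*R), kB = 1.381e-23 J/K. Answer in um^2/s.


Radius R = 181/2 = 90.5 nm = 9.05e-08 m
D = kB*T / (6*pi*eta*R)
D = 1.381e-23 * 301 / (6 * pi * 0.00084 * 9.05e-08)
D = 2.90089e-12 m^2/s = 2.901 um^2/s

2.901


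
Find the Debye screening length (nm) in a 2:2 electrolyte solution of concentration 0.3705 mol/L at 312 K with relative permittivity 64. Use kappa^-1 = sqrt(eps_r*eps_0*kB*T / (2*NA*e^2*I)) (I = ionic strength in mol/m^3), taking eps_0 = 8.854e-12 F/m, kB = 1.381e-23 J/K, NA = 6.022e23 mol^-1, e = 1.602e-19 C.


Ionic strength I = 0.3705 * 2^2 * 1000 = 1482 mol/m^3
kappa^-1 = sqrt(64 * 8.854e-12 * 1.381e-23 * 312 / (2 * 6.022e23 * (1.602e-19)^2 * 1482))
kappa^-1 = 0.231 nm

0.231


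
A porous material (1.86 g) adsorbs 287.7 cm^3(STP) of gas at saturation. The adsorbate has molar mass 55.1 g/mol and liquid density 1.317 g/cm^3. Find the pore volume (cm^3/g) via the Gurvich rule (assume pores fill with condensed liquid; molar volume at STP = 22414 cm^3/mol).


Moles adsorbed n = V_ads / 22414 = 287.7 / 22414 = 1.283573e-02 mol
Liquid volume V_liq = n * M / rho_liq = 1.283573e-02 * 55.1 / 1.317 = 0.53701 cm^3
Specific pore volume V_pore = V_liq / m_sample = 0.53701 / 1.86
V_pore = 0.2887 cm^3/g

0.2887


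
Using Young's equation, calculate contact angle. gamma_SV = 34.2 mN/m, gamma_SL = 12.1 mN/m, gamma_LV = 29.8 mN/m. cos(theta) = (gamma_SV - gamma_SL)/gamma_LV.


cos(theta) = (gamma_SV - gamma_SL) / gamma_LV
cos(theta) = (34.2 - 12.1) / 29.8
cos(theta) = 0.741611
theta = arccos(0.741611) = 42.13 degrees

42.13


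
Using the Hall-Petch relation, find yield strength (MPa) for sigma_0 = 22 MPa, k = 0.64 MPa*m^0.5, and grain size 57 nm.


d = 57 nm = 5.7e-08 m
sqrt(d) = 0.0002387467
Hall-Petch contribution = k / sqrt(d) = 0.64 / 0.0002387467 = 2680.7 MPa
sigma = sigma_0 + k/sqrt(d) = 22 + 2680.7 = 2702.7 MPa

2702.7


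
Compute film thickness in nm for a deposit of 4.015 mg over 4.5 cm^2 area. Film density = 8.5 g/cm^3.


Convert: m = 4.015 mg = 4.0150e-06 kg, A = 4.5 cm^2 = 4.5000e-04 m^2, rho = 8.5 g/cm^3 = 8500 kg/m^3
t = m / (A * rho)
t = 4.0150e-06 / (4.5000e-04 * 8500)
t = 1.0497e-06 m = 1049.7 nm

1049.7


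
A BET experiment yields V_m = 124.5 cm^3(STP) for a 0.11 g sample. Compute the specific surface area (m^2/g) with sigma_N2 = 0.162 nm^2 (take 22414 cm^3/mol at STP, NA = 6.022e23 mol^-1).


Number of moles in monolayer = V_m / 22414 = 124.5 / 22414 = 0.00555456
Number of molecules = moles * NA = 0.00555456 * 6.022e23
SA = molecules * sigma / mass
SA = (124.5 / 22414) * 6.022e23 * 0.162e-18 / 0.11
SA = 4926.2 m^2/g

4926.2


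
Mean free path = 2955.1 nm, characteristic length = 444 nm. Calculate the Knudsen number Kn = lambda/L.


Knudsen number Kn = lambda / L
Kn = 2955.1 / 444
Kn = 6.6556

6.6556


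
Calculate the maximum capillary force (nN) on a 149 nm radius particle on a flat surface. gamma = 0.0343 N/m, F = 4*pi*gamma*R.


Convert radius: R = 149 nm = 1.49e-07 m
F = 4 * pi * gamma * R
F = 4 * pi * 0.0343 * 1.49e-07
F = 6.4223e-08 N = 64.223 nN

64.223


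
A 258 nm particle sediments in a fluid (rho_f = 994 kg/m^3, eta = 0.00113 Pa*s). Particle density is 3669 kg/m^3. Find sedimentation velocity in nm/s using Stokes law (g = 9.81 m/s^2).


Radius R = 258/2 nm = 1.29e-07 m
Density difference = 3669 - 994 = 2675 kg/m^3
v = 2 * R^2 * (rho_p - rho_f) * g / (9 * eta)
v = 2 * (1.29e-07)^2 * 2675 * 9.81 / (9 * 0.00113)
v = 8.58779e-08 m/s = 85.8779 nm/s

85.8779


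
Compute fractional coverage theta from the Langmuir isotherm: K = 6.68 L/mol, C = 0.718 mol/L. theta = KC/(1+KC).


Langmuir isotherm: theta = K*C / (1 + K*C)
K*C = 6.68 * 0.718 = 4.79624
theta = 4.79624 / (1 + 4.79624) = 4.79624 / 5.79624
theta = 0.8275

0.8275


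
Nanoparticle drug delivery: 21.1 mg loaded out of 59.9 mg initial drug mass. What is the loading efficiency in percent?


Drug loading efficiency = (drug loaded / drug initial) * 100
DLE = 21.1 / 59.9 * 100
DLE = 0.3523 * 100
DLE = 35.23%

35.23


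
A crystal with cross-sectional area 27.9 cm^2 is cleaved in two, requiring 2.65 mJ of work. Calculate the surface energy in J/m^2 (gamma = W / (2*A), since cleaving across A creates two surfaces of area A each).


Convert: A = 27.9 cm^2 = 0.00279 m^2, W = 2.65 mJ = 0.00265 J
Cleaving exposes two faces of area A, so total new surface = 2*A and gamma = W / (2*A)
gamma = 0.00265 / (2 * 0.00279)
gamma = 0.475 J/m^2

0.475


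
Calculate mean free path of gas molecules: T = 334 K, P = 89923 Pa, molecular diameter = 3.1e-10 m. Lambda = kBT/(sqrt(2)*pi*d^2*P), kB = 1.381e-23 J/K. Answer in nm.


Mean free path: lambda = kB*T / (sqrt(2) * pi * d^2 * P)
lambda = 1.381e-23 * 334 / (sqrt(2) * pi * (3.1e-10)^2 * 89923)
lambda = 1.20138e-07 m
lambda = 120.14 nm

120.14


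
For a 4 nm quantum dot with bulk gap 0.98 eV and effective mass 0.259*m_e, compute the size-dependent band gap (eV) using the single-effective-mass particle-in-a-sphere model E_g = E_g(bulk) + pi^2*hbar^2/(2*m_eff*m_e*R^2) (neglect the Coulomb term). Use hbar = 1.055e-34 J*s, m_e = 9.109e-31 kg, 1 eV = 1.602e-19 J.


Radius R = 4/2 nm = 2e-09 m
Confinement energy dE = pi^2 * hbar^2 / (2 * m_eff * m_e * R^2)
dE = pi^2 * (1.055e-34)^2 / (2 * 0.259 * 9.109e-31 * (2e-09)^2) J, divided by 1.602e-19 J/eV
dE = 0.3633 eV
Total band gap = E_g(bulk) + dE = 0.98 + 0.3633 = 1.3433 eV

1.3433


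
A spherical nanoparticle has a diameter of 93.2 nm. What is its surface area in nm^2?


Radius r = 93.2/2 = 46.6 nm
Surface area SA = 4 * pi * r^2
SA = 4 * pi * (46.6)^2
SA = 27288.63 nm^2

27288.63


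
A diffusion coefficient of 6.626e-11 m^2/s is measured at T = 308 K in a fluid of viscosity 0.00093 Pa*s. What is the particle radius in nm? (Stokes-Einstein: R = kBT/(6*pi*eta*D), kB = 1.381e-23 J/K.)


Stokes-Einstein: R = kB*T / (6*pi*eta*D)
R = 1.381e-23 * 308 / (6 * pi * 0.00093 * 6.626e-11)
R = 3.66192e-09 m = 3.66 nm

3.66


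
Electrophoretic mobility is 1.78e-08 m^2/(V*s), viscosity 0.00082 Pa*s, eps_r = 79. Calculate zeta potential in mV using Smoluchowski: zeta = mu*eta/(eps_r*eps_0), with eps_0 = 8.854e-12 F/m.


Smoluchowski equation: zeta = mu * eta / (eps_r * eps_0)
zeta = 1.78e-08 * 0.00082 / (79 * 8.854e-12)
zeta = 0.020867 V = 20.87 mV

20.87


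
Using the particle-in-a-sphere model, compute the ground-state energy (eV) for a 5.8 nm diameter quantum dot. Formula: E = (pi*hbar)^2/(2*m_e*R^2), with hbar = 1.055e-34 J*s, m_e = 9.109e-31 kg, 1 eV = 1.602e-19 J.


Radius R = 5.8/2 = 2.9 nm = 2.9e-09 m
E = (pi * 1.055e-34)^2 / (2 * 9.109e-31 * (2.9e-09)^2)
E(J) = 7.16982e-21
E = E(J) / 1.602e-19 = 0.0448 eV

0.0448


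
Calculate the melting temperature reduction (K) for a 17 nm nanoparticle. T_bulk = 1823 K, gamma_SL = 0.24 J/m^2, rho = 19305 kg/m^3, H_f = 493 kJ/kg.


Radius R = 17/2 = 8.5 nm = 8.5e-09 m
Convert H_f = 493 kJ/kg = 493000 J/kg
dT = 2 * gamma_SL * T_bulk / (rho * H_f * R)
dT = 2 * 0.24 * 1823 / (19305 * 493000 * 8.5e-09)
dT = 10.8 K

10.8


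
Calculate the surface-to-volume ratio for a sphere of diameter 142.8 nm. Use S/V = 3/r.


Radius r = 142.8/2 = 71.4 nm
S/V = 3 / r = 3 / 71.4
S/V = 0.042 nm^-1

0.042


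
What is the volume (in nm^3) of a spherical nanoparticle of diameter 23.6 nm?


Radius r = 23.6/2 = 11.8 nm
Volume V = (4/3) * pi * r^3
V = (4/3) * pi * (11.8)^3
V = 6882.32 nm^3

6882.32


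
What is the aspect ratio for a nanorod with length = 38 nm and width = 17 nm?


Aspect ratio AR = length / diameter
AR = 38 / 17
AR = 2.24

2.24


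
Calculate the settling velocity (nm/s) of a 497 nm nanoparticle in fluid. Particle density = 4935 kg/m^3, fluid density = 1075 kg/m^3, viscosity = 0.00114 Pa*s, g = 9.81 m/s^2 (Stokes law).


Radius R = 497/2 nm = 2.485e-07 m
Density difference = 4935 - 1075 = 3860 kg/m^3
v = 2 * R^2 * (rho_p - rho_f) * g / (9 * eta)
v = 2 * (2.485e-07)^2 * 3860 * 9.81 / (9 * 0.00114)
v = 4.55818e-07 m/s = 455.8183 nm/s

455.8183


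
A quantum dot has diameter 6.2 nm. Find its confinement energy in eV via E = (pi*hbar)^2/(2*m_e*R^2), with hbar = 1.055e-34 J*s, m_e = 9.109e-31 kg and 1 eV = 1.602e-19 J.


Radius R = 6.2/2 = 3.1 nm = 3.1e-09 m
E = (pi * 1.055e-34)^2 / (2 * 9.109e-31 * (3.1e-09)^2)
E(J) = 6.27452e-21
E = E(J) / 1.602e-19 = 0.0392 eV

0.0392


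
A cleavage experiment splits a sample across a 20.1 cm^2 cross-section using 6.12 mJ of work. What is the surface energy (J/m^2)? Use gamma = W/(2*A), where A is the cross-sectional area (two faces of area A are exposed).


Convert: A = 20.1 cm^2 = 0.00201 m^2, W = 6.12 mJ = 0.00612 J
Cleaving exposes two faces of area A, so total new surface = 2*A and gamma = W / (2*A)
gamma = 0.00612 / (2 * 0.00201)
gamma = 1.522 J/m^2

1.522


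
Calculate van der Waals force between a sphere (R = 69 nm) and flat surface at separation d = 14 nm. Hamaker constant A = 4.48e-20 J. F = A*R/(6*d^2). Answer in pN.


Convert to SI: R = 69 nm = 6.9e-08 m, d = 14 nm = 1.4e-08 m
F = A * R / (6 * d^2)
F = 4.48e-20 * 6.9e-08 / (6 * (1.4e-08)^2)
F = 2.62857e-12 N = 2.629 pN

2.629


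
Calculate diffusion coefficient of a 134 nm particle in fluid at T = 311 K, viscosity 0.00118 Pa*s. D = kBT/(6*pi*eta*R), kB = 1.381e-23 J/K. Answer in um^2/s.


Radius R = 134/2 = 67 nm = 6.7e-08 m
D = kB*T / (6*pi*eta*R)
D = 1.381e-23 * 311 / (6 * pi * 0.00118 * 6.7e-08)
D = 2.88201e-12 m^2/s = 2.882 um^2/s

2.882


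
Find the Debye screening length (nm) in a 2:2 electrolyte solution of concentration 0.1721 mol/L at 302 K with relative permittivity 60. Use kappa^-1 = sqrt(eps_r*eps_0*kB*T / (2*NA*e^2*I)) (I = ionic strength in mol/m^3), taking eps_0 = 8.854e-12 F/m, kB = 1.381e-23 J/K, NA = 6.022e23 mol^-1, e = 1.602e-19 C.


Ionic strength I = 0.1721 * 2^2 * 1000 = 688.4 mol/m^3
kappa^-1 = sqrt(60 * 8.854e-12 * 1.381e-23 * 302 / (2 * 6.022e23 * (1.602e-19)^2 * 688.4))
kappa^-1 = 0.323 nm

0.323


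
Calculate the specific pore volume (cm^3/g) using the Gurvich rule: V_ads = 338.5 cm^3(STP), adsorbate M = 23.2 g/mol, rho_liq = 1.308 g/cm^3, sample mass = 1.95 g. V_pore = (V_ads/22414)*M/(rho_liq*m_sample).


Moles adsorbed n = V_ads / 22414 = 338.5 / 22414 = 1.510217e-02 mol
Liquid volume V_liq = n * M / rho_liq = 1.510217e-02 * 23.2 / 1.308 = 0.26787 cm^3
Specific pore volume V_pore = V_liq / m_sample = 0.26787 / 1.95
V_pore = 0.1374 cm^3/g

0.1374


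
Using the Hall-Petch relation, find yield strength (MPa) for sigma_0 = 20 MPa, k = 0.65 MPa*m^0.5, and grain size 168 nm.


d = 168 nm = 1.68e-07 m
sqrt(d) = 0.000409878
Hall-Petch contribution = k / sqrt(d) = 0.65 / 0.000409878 = 1585.8 MPa
sigma = sigma_0 + k/sqrt(d) = 20 + 1585.8 = 1605.8 MPa

1605.8


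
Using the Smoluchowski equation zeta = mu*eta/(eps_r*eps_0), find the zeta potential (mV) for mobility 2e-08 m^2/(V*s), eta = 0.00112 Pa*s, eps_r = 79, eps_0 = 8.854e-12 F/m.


Smoluchowski equation: zeta = mu * eta / (eps_r * eps_0)
zeta = 2e-08 * 0.00112 / (79 * 8.854e-12)
zeta = 0.032024 V = 32.02 mV

32.02


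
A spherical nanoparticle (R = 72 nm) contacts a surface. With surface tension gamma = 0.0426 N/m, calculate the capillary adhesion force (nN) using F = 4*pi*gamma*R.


Convert radius: R = 72 nm = 7.2e-08 m
F = 4 * pi * gamma * R
F = 4 * pi * 0.0426 * 7.2e-08
F = 3.85436e-08 N = 38.5436 nN

38.5436


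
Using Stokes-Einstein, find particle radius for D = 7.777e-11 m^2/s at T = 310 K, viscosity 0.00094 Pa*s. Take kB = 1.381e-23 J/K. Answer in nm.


Stokes-Einstein: R = kB*T / (6*pi*eta*D)
R = 1.381e-23 * 310 / (6 * pi * 0.00094 * 7.777e-11)
R = 3.10681e-09 m = 3.11 nm

3.11


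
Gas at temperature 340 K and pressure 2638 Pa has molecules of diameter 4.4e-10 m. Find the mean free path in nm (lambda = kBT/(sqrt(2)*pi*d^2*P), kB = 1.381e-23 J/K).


Mean free path: lambda = kB*T / (sqrt(2) * pi * d^2 * P)
lambda = 1.381e-23 * 340 / (sqrt(2) * pi * (4.4e-10)^2 * 2638)
lambda = 2.06932e-06 m
lambda = 2069.32 nm

2069.32


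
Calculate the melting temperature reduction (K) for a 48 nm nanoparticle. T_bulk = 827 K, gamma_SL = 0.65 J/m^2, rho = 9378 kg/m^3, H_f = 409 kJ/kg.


Radius R = 48/2 = 24 nm = 2.4e-08 m
Convert H_f = 409 kJ/kg = 409000 J/kg
dT = 2 * gamma_SL * T_bulk / (rho * H_f * R)
dT = 2 * 0.65 * 827 / (9378 * 409000 * 2.4e-08)
dT = 11.7 K

11.7


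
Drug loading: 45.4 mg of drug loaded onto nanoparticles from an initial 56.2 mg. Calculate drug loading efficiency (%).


Drug loading efficiency = (drug loaded / drug initial) * 100
DLE = 45.4 / 56.2 * 100
DLE = 0.8078 * 100
DLE = 80.78%

80.78


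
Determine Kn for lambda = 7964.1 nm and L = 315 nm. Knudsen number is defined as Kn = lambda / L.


Knudsen number Kn = lambda / L
Kn = 7964.1 / 315
Kn = 25.2829

25.2829


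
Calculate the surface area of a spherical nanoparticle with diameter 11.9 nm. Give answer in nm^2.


Radius r = 11.9/2 = 5.95 nm
Surface area SA = 4 * pi * r^2
SA = 4 * pi * (5.95)^2
SA = 444.88 nm^2

444.88


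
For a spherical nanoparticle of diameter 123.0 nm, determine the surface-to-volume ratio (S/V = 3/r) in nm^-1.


Radius r = 123.0/2 = 61.5 nm
S/V = 3 / r = 3 / 61.5
S/V = 0.0488 nm^-1

0.0488


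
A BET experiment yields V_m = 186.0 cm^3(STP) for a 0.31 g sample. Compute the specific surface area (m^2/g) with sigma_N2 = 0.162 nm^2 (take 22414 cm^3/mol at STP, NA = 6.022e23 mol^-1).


Number of moles in monolayer = V_m / 22414 = 186.0 / 22414 = 0.00829838
Number of molecules = moles * NA = 0.00829838 * 6.022e23
SA = molecules * sigma / mass
SA = (186.0 / 22414) * 6.022e23 * 0.162e-18 / 0.31
SA = 2611.5 m^2/g

2611.5


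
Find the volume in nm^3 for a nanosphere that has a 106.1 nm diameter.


Radius r = 106.1/2 = 53.05 nm
Volume V = (4/3) * pi * r^3
V = (4/3) * pi * (53.05)^3
V = 625381.13 nm^3

625381.13


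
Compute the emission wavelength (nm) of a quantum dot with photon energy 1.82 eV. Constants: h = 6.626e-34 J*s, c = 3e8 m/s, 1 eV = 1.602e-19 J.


Convert energy: E = 1.82 eV = 1.82 * 1.602e-19 = 2.91564e-19 J
lambda = h*c / E = 6.626e-34 * 3e8 / 2.91564e-19
lambda = 6.81771e-07 m = 681.8 nm

681.8


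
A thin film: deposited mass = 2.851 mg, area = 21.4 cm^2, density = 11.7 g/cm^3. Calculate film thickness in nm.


Convert: m = 2.851 mg = 2.8510e-06 kg, A = 21.4 cm^2 = 2.1400e-03 m^2, rho = 11.7 g/cm^3 = 11700 kg/m^3
t = m / (A * rho)
t = 2.8510e-06 / (2.1400e-03 * 11700)
t = 1.1387e-07 m = 113.9 nm

113.9


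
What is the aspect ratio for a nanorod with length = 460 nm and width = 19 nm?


Aspect ratio AR = length / diameter
AR = 460 / 19
AR = 24.21

24.21


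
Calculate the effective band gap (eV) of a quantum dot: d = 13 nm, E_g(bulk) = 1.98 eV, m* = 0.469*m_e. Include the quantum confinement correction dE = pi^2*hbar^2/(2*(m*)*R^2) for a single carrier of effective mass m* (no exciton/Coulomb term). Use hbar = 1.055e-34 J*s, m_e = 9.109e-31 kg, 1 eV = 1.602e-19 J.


Radius R = 13/2 nm = 6.5e-09 m
Confinement energy dE = pi^2 * hbar^2 / (2 * m_eff * m_e * R^2)
dE = pi^2 * (1.055e-34)^2 / (2 * 0.469 * 9.109e-31 * (6.5e-09)^2) J, divided by 1.602e-19 J/eV
dE = 0.019 eV
Total band gap = E_g(bulk) + dE = 1.98 + 0.019 = 1.999 eV

1.999


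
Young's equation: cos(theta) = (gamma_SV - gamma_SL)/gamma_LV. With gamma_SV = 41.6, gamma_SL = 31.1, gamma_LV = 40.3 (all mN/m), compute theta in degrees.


cos(theta) = (gamma_SV - gamma_SL) / gamma_LV
cos(theta) = (41.6 - 31.1) / 40.3
cos(theta) = 0.260546
theta = arccos(0.260546) = 74.9 degrees

74.9


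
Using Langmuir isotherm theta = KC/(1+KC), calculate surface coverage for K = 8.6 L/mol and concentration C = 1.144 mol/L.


Langmuir isotherm: theta = K*C / (1 + K*C)
K*C = 8.6 * 1.144 = 9.8384
theta = 9.8384 / (1 + 9.8384) = 9.8384 / 10.8384
theta = 0.9077

0.9077


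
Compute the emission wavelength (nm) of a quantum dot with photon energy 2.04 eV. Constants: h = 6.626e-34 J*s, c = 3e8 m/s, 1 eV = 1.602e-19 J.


Convert energy: E = 2.04 eV = 2.04 * 1.602e-19 = 3.26808e-19 J
lambda = h*c / E = 6.626e-34 * 3e8 / 3.26808e-19
lambda = 6.08247e-07 m = 608.2 nm

608.2


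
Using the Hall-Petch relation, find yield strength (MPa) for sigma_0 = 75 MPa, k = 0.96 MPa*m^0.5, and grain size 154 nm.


d = 154 nm = 1.54e-07 m
sqrt(d) = 0.0003924283
Hall-Petch contribution = k / sqrt(d) = 0.96 / 0.0003924283 = 2446.3 MPa
sigma = sigma_0 + k/sqrt(d) = 75 + 2446.3 = 2521.3 MPa

2521.3


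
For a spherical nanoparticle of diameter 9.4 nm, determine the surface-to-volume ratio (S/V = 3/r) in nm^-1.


Radius r = 9.4/2 = 4.7 nm
S/V = 3 / r = 3 / 4.7
S/V = 0.6383 nm^-1

0.6383


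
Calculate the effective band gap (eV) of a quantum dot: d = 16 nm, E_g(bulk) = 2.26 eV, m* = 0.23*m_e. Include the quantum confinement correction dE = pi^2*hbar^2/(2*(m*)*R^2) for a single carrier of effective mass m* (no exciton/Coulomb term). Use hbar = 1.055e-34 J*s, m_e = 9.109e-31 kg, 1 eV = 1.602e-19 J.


Radius R = 16/2 nm = 8e-09 m
Confinement energy dE = pi^2 * hbar^2 / (2 * m_eff * m_e * R^2)
dE = pi^2 * (1.055e-34)^2 / (2 * 0.23 * 9.109e-31 * (8e-09)^2) J, divided by 1.602e-19 J/eV
dE = 0.0256 eV
Total band gap = E_g(bulk) + dE = 2.26 + 0.0256 = 2.2856 eV

2.2856


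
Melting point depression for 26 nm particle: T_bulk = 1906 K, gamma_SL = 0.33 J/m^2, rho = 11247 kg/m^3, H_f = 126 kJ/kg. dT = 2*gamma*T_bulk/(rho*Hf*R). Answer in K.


Radius R = 26/2 = 13 nm = 1.3e-08 m
Convert H_f = 126 kJ/kg = 126000 J/kg
dT = 2 * gamma_SL * T_bulk / (rho * H_f * R)
dT = 2 * 0.33 * 1906 / (11247 * 126000 * 1.3e-08)
dT = 68.3 K

68.3


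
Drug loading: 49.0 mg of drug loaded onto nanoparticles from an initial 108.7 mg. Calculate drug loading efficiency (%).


Drug loading efficiency = (drug loaded / drug initial) * 100
DLE = 49.0 / 108.7 * 100
DLE = 0.4508 * 100
DLE = 45.08%

45.08


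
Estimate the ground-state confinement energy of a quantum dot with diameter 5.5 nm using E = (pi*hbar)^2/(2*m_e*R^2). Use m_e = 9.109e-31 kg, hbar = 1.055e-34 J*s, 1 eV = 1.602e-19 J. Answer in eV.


Radius R = 5.5/2 = 2.75 nm = 2.75e-09 m
E = (pi * 1.055e-34)^2 / (2 * 9.109e-31 * (2.75e-09)^2)
E(J) = 7.97331e-21
E = E(J) / 1.602e-19 = 0.0498 eV

0.0498


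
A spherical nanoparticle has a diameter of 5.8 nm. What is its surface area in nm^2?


Radius r = 5.8/2 = 2.9 nm
Surface area SA = 4 * pi * r^2
SA = 4 * pi * (2.9)^2
SA = 105.68 nm^2

105.68


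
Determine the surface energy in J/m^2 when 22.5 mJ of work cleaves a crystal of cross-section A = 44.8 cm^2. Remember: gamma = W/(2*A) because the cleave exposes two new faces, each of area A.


Convert: A = 44.8 cm^2 = 0.00448 m^2, W = 22.5 mJ = 0.0225 J
Cleaving exposes two faces of area A, so total new surface = 2*A and gamma = W / (2*A)
gamma = 0.0225 / (2 * 0.00448)
gamma = 2.511 J/m^2

2.511


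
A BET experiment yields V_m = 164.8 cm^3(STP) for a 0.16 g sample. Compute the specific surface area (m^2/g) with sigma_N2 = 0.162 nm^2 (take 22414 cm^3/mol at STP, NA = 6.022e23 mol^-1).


Number of moles in monolayer = V_m / 22414 = 164.8 / 22414 = 0.00735255
Number of molecules = moles * NA = 0.00735255 * 6.022e23
SA = molecules * sigma / mass
SA = (164.8 / 22414) * 6.022e23 * 0.162e-18 / 0.16
SA = 4483.1 m^2/g

4483.1


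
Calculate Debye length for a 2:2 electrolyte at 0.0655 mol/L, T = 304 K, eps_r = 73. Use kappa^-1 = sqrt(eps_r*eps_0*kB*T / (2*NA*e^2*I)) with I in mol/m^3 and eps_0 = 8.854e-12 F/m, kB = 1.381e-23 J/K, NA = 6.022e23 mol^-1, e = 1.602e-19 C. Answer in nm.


Ionic strength I = 0.0655 * 2^2 * 1000 = 262 mol/m^3
kappa^-1 = sqrt(73 * 8.854e-12 * 1.381e-23 * 304 / (2 * 6.022e23 * (1.602e-19)^2 * 262))
kappa^-1 = 0.579 nm

0.579


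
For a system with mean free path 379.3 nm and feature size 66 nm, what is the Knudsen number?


Knudsen number Kn = lambda / L
Kn = 379.3 / 66
Kn = 5.747

5.747


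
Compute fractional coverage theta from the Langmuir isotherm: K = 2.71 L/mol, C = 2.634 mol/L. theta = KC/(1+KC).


Langmuir isotherm: theta = K*C / (1 + K*C)
K*C = 2.71 * 2.634 = 7.13814
theta = 7.13814 / (1 + 7.13814) = 7.13814 / 8.13814
theta = 0.8771

0.8771


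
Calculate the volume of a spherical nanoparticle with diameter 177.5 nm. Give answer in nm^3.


Radius r = 177.5/2 = 88.75 nm
Volume V = (4/3) * pi * r^3
V = (4/3) * pi * (88.75)^3
V = 2928152.52 nm^3

2928152.52


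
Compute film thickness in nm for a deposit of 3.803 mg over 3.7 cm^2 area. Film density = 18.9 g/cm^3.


Convert: m = 3.803 mg = 3.8030e-06 kg, A = 3.7 cm^2 = 3.7000e-04 m^2, rho = 18.9 g/cm^3 = 18900 kg/m^3
t = m / (A * rho)
t = 3.8030e-06 / (3.7000e-04 * 18900)
t = 5.4383e-07 m = 543.8 nm

543.8


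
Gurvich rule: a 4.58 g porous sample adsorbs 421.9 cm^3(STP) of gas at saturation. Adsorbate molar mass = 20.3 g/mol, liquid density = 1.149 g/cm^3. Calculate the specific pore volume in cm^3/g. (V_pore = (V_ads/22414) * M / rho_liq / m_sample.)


Moles adsorbed n = V_ads / 22414 = 421.9 / 22414 = 1.882306e-02 mol
Liquid volume V_liq = n * M / rho_liq = 1.882306e-02 * 20.3 / 1.149 = 0.33256 cm^3
Specific pore volume V_pore = V_liq / m_sample = 0.33256 / 4.58
V_pore = 0.0726 cm^3/g

0.0726


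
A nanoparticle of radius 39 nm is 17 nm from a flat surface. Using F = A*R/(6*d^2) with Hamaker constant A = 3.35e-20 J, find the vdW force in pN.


Convert to SI: R = 39 nm = 3.9e-08 m, d = 17 nm = 1.7e-08 m
F = A * R / (6 * d^2)
F = 3.35e-20 * 3.9e-08 / (6 * (1.7e-08)^2)
F = 7.5346e-13 N = 0.753 pN

0.753


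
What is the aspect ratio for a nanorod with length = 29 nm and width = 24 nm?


Aspect ratio AR = length / diameter
AR = 29 / 24
AR = 1.21

1.21


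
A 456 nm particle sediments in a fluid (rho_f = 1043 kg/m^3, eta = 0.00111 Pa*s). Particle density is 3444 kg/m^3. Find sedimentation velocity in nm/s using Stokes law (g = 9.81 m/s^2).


Radius R = 456/2 nm = 2.28e-07 m
Density difference = 3444 - 1043 = 2401 kg/m^3
v = 2 * R^2 * (rho_p - rho_f) * g / (9 * eta)
v = 2 * (2.28e-07)^2 * 2401 * 9.81 / (9 * 0.00111)
v = 2.45129e-07 m/s = 245.1294 nm/s

245.1294


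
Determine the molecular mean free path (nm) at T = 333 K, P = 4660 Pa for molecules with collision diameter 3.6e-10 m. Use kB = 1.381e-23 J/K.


Mean free path: lambda = kB*T / (sqrt(2) * pi * d^2 * P)
lambda = 1.381e-23 * 333 / (sqrt(2) * pi * (3.6e-10)^2 * 4660)
lambda = 1.71389e-06 m
lambda = 1713.89 nm

1713.89


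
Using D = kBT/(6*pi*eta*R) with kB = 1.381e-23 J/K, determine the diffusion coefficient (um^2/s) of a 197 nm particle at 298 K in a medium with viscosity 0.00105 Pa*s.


Radius R = 197/2 = 98.5 nm = 9.85e-08 m
D = kB*T / (6*pi*eta*R)
D = 1.381e-23 * 298 / (6 * pi * 0.00105 * 9.85e-08)
D = 2.11098e-12 m^2/s = 2.111 um^2/s

2.111


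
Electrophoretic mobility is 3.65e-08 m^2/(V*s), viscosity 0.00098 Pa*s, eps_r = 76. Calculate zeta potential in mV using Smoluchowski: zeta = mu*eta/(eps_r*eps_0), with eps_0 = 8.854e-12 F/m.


Smoluchowski equation: zeta = mu * eta / (eps_r * eps_0)
zeta = 3.65e-08 * 0.00098 / (76 * 8.854e-12)
zeta = 0.053158 V = 53.16 mV

53.16


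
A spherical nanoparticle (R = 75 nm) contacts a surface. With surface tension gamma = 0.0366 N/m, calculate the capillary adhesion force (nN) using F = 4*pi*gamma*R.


Convert radius: R = 75 nm = 7.5e-08 m
F = 4 * pi * gamma * R
F = 4 * pi * 0.0366 * 7.5e-08
F = 3.44947e-08 N = 34.4947 nN

34.4947


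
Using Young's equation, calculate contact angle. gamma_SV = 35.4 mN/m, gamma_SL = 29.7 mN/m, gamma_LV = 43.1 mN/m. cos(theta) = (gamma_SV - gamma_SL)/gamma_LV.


cos(theta) = (gamma_SV - gamma_SL) / gamma_LV
cos(theta) = (35.4 - 29.7) / 43.1
cos(theta) = 0.132251
theta = arccos(0.132251) = 82.4 degrees

82.4


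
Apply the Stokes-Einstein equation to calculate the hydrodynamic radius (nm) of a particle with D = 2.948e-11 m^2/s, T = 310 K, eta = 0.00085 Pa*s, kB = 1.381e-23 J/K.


Stokes-Einstein: R = kB*T / (6*pi*eta*D)
R = 1.381e-23 * 310 / (6 * pi * 0.00085 * 2.948e-11)
R = 9.06375e-09 m = 9.06 nm

9.06


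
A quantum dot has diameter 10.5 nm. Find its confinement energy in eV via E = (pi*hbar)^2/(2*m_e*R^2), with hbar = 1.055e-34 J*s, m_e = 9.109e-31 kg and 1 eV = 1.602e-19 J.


Radius R = 10.5/2 = 5.25 nm = 5.25e-09 m
E = (pi * 1.055e-34)^2 / (2 * 9.109e-31 * (5.25e-09)^2)
E(J) = 2.18769e-21
E = E(J) / 1.602e-19 = 0.0137 eV

0.0137


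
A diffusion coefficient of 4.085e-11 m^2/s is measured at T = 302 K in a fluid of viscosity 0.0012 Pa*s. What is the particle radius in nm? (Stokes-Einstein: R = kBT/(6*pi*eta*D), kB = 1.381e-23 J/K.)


Stokes-Einstein: R = kB*T / (6*pi*eta*D)
R = 1.381e-23 * 302 / (6 * pi * 0.0012 * 4.085e-11)
R = 4.51363e-09 m = 4.51 nm

4.51


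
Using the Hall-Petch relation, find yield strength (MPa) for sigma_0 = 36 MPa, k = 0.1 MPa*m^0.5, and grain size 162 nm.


d = 162 nm = 1.62e-07 m
sqrt(d) = 0.0004024922
Hall-Petch contribution = k / sqrt(d) = 0.1 / 0.0004024922 = 248.5 MPa
sigma = sigma_0 + k/sqrt(d) = 36 + 248.5 = 284.5 MPa

284.5


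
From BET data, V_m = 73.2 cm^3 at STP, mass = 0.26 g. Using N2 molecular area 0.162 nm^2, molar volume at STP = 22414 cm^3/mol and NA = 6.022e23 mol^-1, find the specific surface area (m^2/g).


Number of moles in monolayer = V_m / 22414 = 73.2 / 22414 = 0.00326582
Number of molecules = moles * NA = 0.00326582 * 6.022e23
SA = molecules * sigma / mass
SA = (73.2 / 22414) * 6.022e23 * 0.162e-18 / 0.26
SA = 1225.4 m^2/g

1225.4


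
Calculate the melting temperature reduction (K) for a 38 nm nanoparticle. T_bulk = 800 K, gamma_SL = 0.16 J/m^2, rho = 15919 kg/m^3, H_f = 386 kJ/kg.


Radius R = 38/2 = 19 nm = 1.9e-08 m
Convert H_f = 386 kJ/kg = 386000 J/kg
dT = 2 * gamma_SL * T_bulk / (rho * H_f * R)
dT = 2 * 0.16 * 800 / (15919 * 386000 * 1.9e-08)
dT = 2.2 K

2.2


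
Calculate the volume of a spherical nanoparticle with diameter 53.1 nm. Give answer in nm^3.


Radius r = 53.1/2 = 26.55 nm
Volume V = (4/3) * pi * r^3
V = (4/3) * pi * (26.55)^3
V = 78393.88 nm^3

78393.88


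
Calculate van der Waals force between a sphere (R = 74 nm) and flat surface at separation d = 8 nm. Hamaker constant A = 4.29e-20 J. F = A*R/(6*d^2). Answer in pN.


Convert to SI: R = 74 nm = 7.4e-08 m, d = 8 nm = 8e-09 m
F = A * R / (6 * d^2)
F = 4.29e-20 * 7.4e-08 / (6 * (8e-09)^2)
F = 8.26719e-12 N = 8.267 pN

8.267


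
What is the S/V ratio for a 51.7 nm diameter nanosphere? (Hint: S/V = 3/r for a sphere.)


Radius r = 51.7/2 = 25.85 nm
S/V = 3 / r = 3 / 25.85
S/V = 0.1161 nm^-1

0.1161
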